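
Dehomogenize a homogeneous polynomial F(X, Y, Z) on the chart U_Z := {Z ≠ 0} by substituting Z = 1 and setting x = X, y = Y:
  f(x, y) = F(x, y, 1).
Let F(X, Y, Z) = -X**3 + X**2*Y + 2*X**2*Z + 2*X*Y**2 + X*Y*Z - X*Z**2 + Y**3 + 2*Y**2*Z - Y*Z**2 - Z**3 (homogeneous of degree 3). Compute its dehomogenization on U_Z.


f(x, y) = -x**3 + x**2*y + 2*x**2 + 2*x*y**2 + x*y - x + y**3 + 2*y**2 - y - 1

On U_Z we set Z = 1. Each monomial c·X^i·Y^j·Z^k in F becomes c·x^i·y^j·1^k = c·x^i·y^j.
Substituting Z = 1: F(X, Y, 1) = -x**3 + x**2*y + 2*x**2 + 2*x*y**2 + x*y - x + y**3 + 2*y**2 - y - 1.
Note: deg(f) ≤ deg(F) = 3; strict inequality happens when F is divisible by Z (lost terms).


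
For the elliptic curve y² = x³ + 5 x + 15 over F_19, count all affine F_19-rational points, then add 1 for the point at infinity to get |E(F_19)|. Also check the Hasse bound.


Affine points = {(3, 0), (4, 2), (4, 17), (8, 4), (8, 15), (10, 1), (10, 18), (12, 6), (12, 13), (13, 4), (13, 15), (14, 6), (14, 13), (15, 8), (15, 11), (16, 7), (16, 12), (17, 4), (17, 15), (18, 3), (18, 16)}; affine count = 21; |E(F_19)| = 22.

Discriminant check: Δ ∝ 4a³ + 27b² = 4·5³ + 27·15² = 4·125 + 27·225 ≡ 1 (mod 19). Nonzero ⇒ E is nonsingular.
For each x ∈ F_19, compute rhs = x³ + 5·x + 15 mod 19, then count y ∈ F_19 with y² ≡ rhs.
  x = 0: rhs = 15, matching y values: none (0 points).
  x = 1: rhs = 2, matching y values: none (0 points).
  x = 2: rhs = 14, matching y values: none (0 points).
  x = 3: rhs = 0, matching y values: 0 (1 points).
  x = 4: rhs = 4, matching y values: 2, 17 (2 points).
  x = 5: rhs = 13, matching y values: none (0 points).
  x = 6: rhs = 14, matching y values: none (0 points).
  x = 7: rhs = 13, matching y values: none (0 points).
  x = 8: rhs = 16, matching y values: 4, 15 (2 points).
  x = 9: rhs = 10, matching y values: none (0 points).
  x = 10: rhs = 1, matching y values: 1, 18 (2 points).
  x = 11: rhs = 14, matching y values: none (0 points).
  x = 12: rhs = 17, matching y values: 6, 13 (2 points).
  x = 13: rhs = 16, matching y values: 4, 15 (2 points).
  x = 14: rhs = 17, matching y values: 6, 13 (2 points).
  x = 15: rhs = 7, matching y values: 8, 11 (2 points).
  x = 16: rhs = 11, matching y values: 7, 12 (2 points).
  x = 17: rhs = 16, matching y values: 4, 15 (2 points).
  x = 18: rhs = 9, matching y values: 3, 16 (2 points).
Total affine count: 21.
Full point count |E(F_19)| = 21 + 1 = 22.
Hasse bound: |22 − (19+1)| = |2| = 2 ≤ 2√19 ≈ 8.7178 ✓.


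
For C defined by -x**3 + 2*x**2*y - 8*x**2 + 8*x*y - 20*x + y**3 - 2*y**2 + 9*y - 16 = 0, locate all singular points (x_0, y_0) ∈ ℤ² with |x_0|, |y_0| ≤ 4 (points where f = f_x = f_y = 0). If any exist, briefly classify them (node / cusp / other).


Singular points: {(-2, 1)}; classification: cusp.

Compute partial derivatives:
  f_x = -3*x**2 + 4*x*y - 16*x + 8*y - 20.
  f_y = 2*x**2 + 8*x + 3*y**2 - 4*y + 9.
Scan x_0 ∈ {−4, ..., 4}. For each x_0, f_y(x_0, y) is a polynomial in y; find its integer roots y ∈ {−4, ..., 4}, then test f_x and f at those candidates.
  x = -4: f_y(-4, y) = 3*y**2 - 4*y + 9; no integer root y with |y| ≤ 4.
  x = -3: f_y(-3, y) = 3*y**2 - 4*y + 3; no integer root y with |y| ≤ 4.
  x = -2: f_y(-2, y) = 3*y**2 - 4*y + 1; vanishes at y ∈ {1}. (-2, 1): f_x = 0, f = 0 — SINGULAR.
  x = -1: f_y(-1, y) = 3*y**2 - 4*y + 3; no integer root y with |y| ≤ 4.
  x = 0: f_y(0, y) = 3*y**2 - 4*y + 9; no integer root y with |y| ≤ 4.
  x = 1: f_y(1, y) = 3*y**2 - 4*y + 19; no integer root y with |y| ≤ 4.
  x = 2: f_y(2, y) = 3*y**2 - 4*y + 33; no integer root y with |y| ≤ 4.
  x = 3: f_y(3, y) = 3*y**2 - 4*y + 51; no integer root y with |y| ≤ 4.
  x = 4: f_y(4, y) = 3*y**2 - 4*y + 73; no integer root y with |y| ≤ 4.
Only singular point on the grid: (-2, 1).
Classify: substitute x = -2 + u, y = 1 + v and expand: f = -u**3 + 2*u**2*v + v**3 + v**2.
No constant or linear terms (consistent with a singular point). Quadratic part: v**2. Cubic part: -u**3 + 2*u**2*v + v**3.
The quadratic part v**2 is a perfect square, so there is a single (double) tangent line v = 0, i.e. y = 1. Restricting the cubic part to that line (v = 0) leaves -u**3 ≠ 0, so f is not divisible by v and the branch is v² ≈ u**3 to lowest order — this is a cusp.
Classification: cusp.


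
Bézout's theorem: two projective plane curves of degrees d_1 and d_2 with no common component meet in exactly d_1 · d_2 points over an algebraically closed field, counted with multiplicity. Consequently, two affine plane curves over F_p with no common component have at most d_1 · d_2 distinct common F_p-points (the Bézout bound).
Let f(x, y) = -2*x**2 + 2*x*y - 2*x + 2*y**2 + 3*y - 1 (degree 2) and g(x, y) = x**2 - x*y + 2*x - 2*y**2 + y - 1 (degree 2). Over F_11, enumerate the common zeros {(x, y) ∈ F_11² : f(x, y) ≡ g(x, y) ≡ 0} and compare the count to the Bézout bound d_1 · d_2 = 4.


Common zeros: {(6, 6)}; count = 1; Bézout bound = 4.

deg(f) = 2, deg(g) = 2, so Bézout bound = 4.
Scan x ∈ F_11. For each x, list the y ∈ F_11 with f(x, y) ≡ 0 and those with g(x, y) ≡ 0 (mod 11); the common zeros in that column are the intersection.
  x = 0: f ≡ 0 at y ∈ ∅; g ≡ 0 at y ∈ {8, 9}; common: ∅.
  x = 1: f ≡ 0 at y ∈ ∅; g ≡ 0 at y ∈ {1, 10}; common: ∅.
  x = 2: f ≡ 0 at y ∈ ∅; g ≡ 0 at y ∈ ∅; common: ∅.
  x = 3: f ≡ 0 at y ∈ ∅; g ≡ 0 at y ∈ ∅; common: ∅.
  x = 4: f ≡ 0 at y ∈ {2, 9}; g ≡ 0 at y ∈ ∅; common: ∅.
  x = 5: f ≡ 0 at y ∈ ∅; g ≡ 0 at y ∈ ∅; common: ∅.
  x = 6: f ≡ 0 at y ∈ {3, 6}; g ≡ 0 at y ∈ {6, 8}; common: {6}.
  x = 7: f ≡ 0 at y ∈ {3, 5}; g ≡ 0 at y ∈ {9, 10}; common: ∅.
  x = 8: f ≡ 0 at y ∈ {2, 5}; g ≡ 0 at y ∈ ∅; common: ∅.
  x = 9: f ≡ 0 at y ∈ ∅; g ≡ 0 at y ∈ {1, 6}; common: ∅.
  x = 10: f ≡ 0 at y ∈ {6, 10}; g ≡ 0 at y ∈ ∅; common: ∅.
Collecting: common zeros = {(6, 6)}, so the count is 1.
Comparison with the Bézout bound: 1 ≤ 4 = deg(f)·deg(g), as expected for curves with no common component (the affine F_11-count falls short of the bound because intersections may lie at infinity, over extension fields, or carry multiplicity).


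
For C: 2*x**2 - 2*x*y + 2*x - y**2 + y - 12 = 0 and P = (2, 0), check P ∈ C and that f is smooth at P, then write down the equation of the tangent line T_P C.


Tangent line at P: 10*x - 3*y - 20 = 0.

Step 1: f(2, 0) = 0, so P lies on C.
Step 2: partial derivatives
  f_x(x, y) = 4*x - 2*y + 2, f_y(x, y) = -2*x - 2*y + 1.
  f_x(P) = 10, f_y(P) = -3 (gradient nonzero, so P is smooth).
Step 3: tangent line at P: 10·(x − 2) + -3·(y − 0) = 0.
Expanding: 10*x - 3*y - 20 = 0.


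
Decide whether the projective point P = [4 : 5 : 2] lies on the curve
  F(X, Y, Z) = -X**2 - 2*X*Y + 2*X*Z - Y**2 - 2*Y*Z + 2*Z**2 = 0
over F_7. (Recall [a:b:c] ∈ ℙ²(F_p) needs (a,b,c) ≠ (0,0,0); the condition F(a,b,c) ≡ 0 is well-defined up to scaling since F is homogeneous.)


F(4,5,2) ≡ 0 (mod 7); P is on the curve.

Evaluate F(4, 5, 2) term-by-term (mod 7).
  -X**2 ↦ -1·16·1·1 = -16
  -2*X*Y ↦ -2·4·5·1 = -40
  2*X*Z ↦ 2·4·1·2 = 16
  -Y**2 ↦ -1·1·25·1 = -25
  -2*Y*Z ↦ -2·1·5·2 = -20
  2*Z**2 ↦ 2·1·1·4 = 8
Sum: F(4, 5, 2) = (-16) + (-40) + (16) + (-25) + (-20) + (8) = -77.
Reducing mod 7: -77 ≡ 0 (mod 7).
Since F(a, b, c) ≡ 0 (mod 7), P lies on the curve.


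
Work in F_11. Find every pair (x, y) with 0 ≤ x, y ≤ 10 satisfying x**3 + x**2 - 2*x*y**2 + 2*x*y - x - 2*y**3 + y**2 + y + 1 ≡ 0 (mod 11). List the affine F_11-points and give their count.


Affine F_11-points: {(1, 10), (2, 0), (2, 1), (2, 3), (3, 3), (3, 8), (4, 0), (4, 1), (5, 3), (7, 4), (8, 10)}; count = 11.

For each of the 121 pairs (x, y) ∈ F_11², evaluate f(x, y) mod 11. Record the zeros.
  x = 0: [0↦1, 1↦1, 2↦2, 3↦3, 4↦3, 5↦1, 6↦7, 7↦9, 8↦6, 9↦8, 10↦3]  zeros at y ∈ ∅
  x = 1: [0↦2, 1↦2, 2↦10, 3↦3, 4↦2, 5↦6, 6↦3, 7↦3, 8↦5, 9↦8, 10↦0]  zeros at y ∈ {10}
  x = 2: [0↦0, 1↦0, 2↦4, 3↦0, 4↦9, 5↦8, 6↦7, 7↦5, 8↦1, 9↦5, 10↦5]  zeros at y ∈ {0, 1, 3}
  x = 3: [0↦1, 1↦1, 2↦1, 3↦0, 4↦8, 5↦2, 6↦3, 7↦10, 8↦0, 9↦5, 10↦2]  zeros at y ∈ {3, 8}
  x = 4: [0↦0, 1↦0, 2↦7, 3↦9, 4↦5, 5↦5, 6↦8, 7↦2, 8↦8, 9↦3, 10↦8]  zeros at y ∈ {0, 1}
  x = 5: [0↦3, 1↦3, 2↦6, 3↦0, 4↦6, 5↦1, 6↦6, 7↦9, 8↦9, 9↦5, 10↦7]  zeros at y ∈ {3}
  x = 6: [0↦5, 1↦5, 2↦4, 3↦1, 4↦6, 5↦7, 6↦3, 7↦4, 8↦9, 9↦6, 10↦5]  zeros at y ∈ ∅
  x = 7: [0↦1, 1↦1, 2↦7, 3↦7, 4↦0, 5↦7, 6↦5, 7↦4, 8↦3, 9↦1, 10↦8]  zeros at y ∈ {4}
  x = 8: [0↦8, 1↦8, 2↦10, 3↦2, 4↦5, 5↦7, 6↦7, 7↦4, 8↦8, 9↦7, 10↦0]  zeros at y ∈ {10}
  x = 9: [0↦10, 1↦10, 2↦8, 3↦3, 4↦5, 5↦2, 6↦4, 7↦10, 8↦8, 9↦8, 10↦9]  zeros at y ∈ ∅
  x = 10: [0↦2, 1↦2, 2↦7, 3↦5, 4↦6, 5↦9, 6↦2, 7↦6, 8↦9, 9↦10, 10↦8]  zeros at y ∈ ∅
Collecting zeros: affine points = {(1, 10), (2, 0), (2, 1), (2, 3), (3, 3), (3, 8), (4, 0), (4, 1), (5, 3), (7, 4), (8, 10)}.
Total count |C(F_11)_aff| = 11.


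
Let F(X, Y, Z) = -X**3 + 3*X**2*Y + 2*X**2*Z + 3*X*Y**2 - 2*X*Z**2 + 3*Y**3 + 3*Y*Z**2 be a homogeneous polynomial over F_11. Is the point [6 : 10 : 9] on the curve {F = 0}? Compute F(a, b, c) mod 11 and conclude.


F(6,10,9) ≡ 4 (mod 11); P is NOT on the curve.

Evaluate F(6, 10, 9) term-by-term (mod 11).
  -X**3 ↦ -1·216·1·1 = -216
  3*X**2*Y ↦ 3·36·10·1 = 1080
  2*X**2*Z ↦ 2·36·1·9 = 648
  3*X*Y**2 ↦ 3·6·100·1 = 1800
  -2*X*Z**2 ↦ -2·6·1·81 = -972
  3*Y**3 ↦ 3·1·1000·1 = 3000
  3*Y*Z**2 ↦ 3·1·10·81 = 2430
Sum: F(6, 10, 9) = (-216) + (1080) + (648) + (1800) + (-972) + (3000) + (2430) = 7770.
Reducing mod 11: 7770 ≡ 4 (mod 11).
Since F(a, b, c) ≡ 4 ≠ 0 (mod 11), P does NOT lie on the curve.


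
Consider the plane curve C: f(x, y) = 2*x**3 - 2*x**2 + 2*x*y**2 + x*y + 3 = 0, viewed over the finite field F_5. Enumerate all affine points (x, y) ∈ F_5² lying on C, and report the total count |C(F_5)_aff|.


Affine F_5-points: ∅; count = 0.

For each of the 25 pairs (x, y) ∈ F_5², evaluate f(x, y) mod 5. Record the zeros.
  x = 0: [0↦3, 1↦3, 2↦3, 3↦3, 4↦3]  zeros at y ∈ ∅
  x = 1: [0↦3, 1↦1, 2↦3, 3↦4, 4↦4]  zeros at y ∈ ∅
  x = 2: [0↦1, 1↦2, 2↦1, 3↦3, 4↦3]  zeros at y ∈ ∅
  x = 3: [0↦4, 1↦3, 2↦4, 3↦2, 4↦2]  zeros at y ∈ ∅
  x = 4: [0↦4, 1↦1, 2↦4, 3↦3, 4↦3]  zeros at y ∈ ∅
Collecting zeros: affine points = ∅.
Total count |C(F_5)_aff| = 0.


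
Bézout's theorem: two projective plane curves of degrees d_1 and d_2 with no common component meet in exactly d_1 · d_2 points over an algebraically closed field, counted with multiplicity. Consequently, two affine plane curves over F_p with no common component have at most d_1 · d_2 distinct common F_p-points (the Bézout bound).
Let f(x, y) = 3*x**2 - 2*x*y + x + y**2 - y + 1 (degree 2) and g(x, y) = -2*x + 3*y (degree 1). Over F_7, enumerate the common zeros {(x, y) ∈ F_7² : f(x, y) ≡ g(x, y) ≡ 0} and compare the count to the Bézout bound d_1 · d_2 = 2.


Common zeros: {(2, 6), (3, 2)}; count = 2; Bézout bound = 2.

deg(f) = 2, deg(g) = 1, so Bézout bound = 2.
Scan x ∈ F_7. For each x, list the y ∈ F_7 with f(x, y) ≡ 0 and those with g(x, y) ≡ 0 (mod 7); the common zeros in that column are the intersection.
  x = 0: f ≡ 0 at y ∈ {3, 5}; g ≡ 0 at y ∈ {0}; common: ∅.
  x = 1: f ≡ 0 at y ∈ ∅; g ≡ 0 at y ∈ {3}; common: ∅.
  x = 2: f ≡ 0 at y ∈ {6}; g ≡ 0 at y ∈ {6}; common: {6}.
  x = 3: f ≡ 0 at y ∈ {2, 5}; g ≡ 0 at y ∈ {2}; common: {2}.
  x = 4: f ≡ 0 at y ∈ {3, 6}; g ≡ 0 at y ∈ {5}; common: ∅.
  x = 5: f ≡ 0 at y ∈ {2}; g ≡ 0 at y ∈ {1}; common: ∅.
  x = 6: f ≡ 0 at y ∈ ∅; g ≡ 0 at y ∈ {4}; common: ∅.
Collecting: common zeros = {(2, 6), (3, 2)}, so the count is 2.
Comparison with the Bézout bound: 2 ≤ 2 = deg(f)·deg(g), as expected for curves with no common component (the bound is attained).


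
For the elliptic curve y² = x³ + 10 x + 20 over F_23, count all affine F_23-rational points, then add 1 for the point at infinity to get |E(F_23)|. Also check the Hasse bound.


Affine points = {(1, 10), (1, 13), (2, 5), (2, 18), (3, 10), (3, 13), (4, 3), (4, 20), (10, 4), (10, 19), (11, 9), (11, 14), (13, 1), (13, 22), (14, 11), (14, 12), (15, 7), (15, 16), (18, 11), (18, 12), (19, 10), (19, 13), (20, 3), (20, 20), (22, 3), (22, 20)}; affine count = 26; |E(F_23)| = 27.

Discriminant check: Δ ∝ 4a³ + 27b² = 4·10³ + 27·20² = 4·1000 + 27·400 ≡ 11 (mod 23). Nonzero ⇒ E is nonsingular.
For each x ∈ F_23, compute rhs = x³ + 10·x + 20 mod 23, then count y ∈ F_23 with y² ≡ rhs.
  x = 0: rhs = 20, matching y values: none (0 points).
  x = 1: rhs = 8, matching y values: 10, 13 (2 points).
  x = 2: rhs = 2, matching y values: 5, 18 (2 points).
  x = 3: rhs = 8, matching y values: 10, 13 (2 points).
  x = 4: rhs = 9, matching y values: 3, 20 (2 points).
  x = 5: rhs = 11, matching y values: none (0 points).
  x = 6: rhs = 20, matching y values: none (0 points).
  x = 7: rhs = 19, matching y values: none (0 points).
  x = 8: rhs = 14, matching y values: none (0 points).
  x = 9: rhs = 11, matching y values: none (0 points).
  x = 10: rhs = 16, matching y values: 4, 19 (2 points).
  x = 11: rhs = 12, matching y values: 9, 14 (2 points).
  x = 12: rhs = 5, matching y values: none (0 points).
  x = 13: rhs = 1, matching y values: 1, 22 (2 points).
  x = 14: rhs = 6, matching y values: 11, 12 (2 points).
  x = 15: rhs = 3, matching y values: 7, 16 (2 points).
  x = 16: rhs = 21, matching y values: none (0 points).
  x = 17: rhs = 20, matching y values: none (0 points).
  x = 18: rhs = 6, matching y values: 11, 12 (2 points).
  x = 19: rhs = 8, matching y values: 10, 13 (2 points).
  x = 20: rhs = 9, matching y values: 3, 20 (2 points).
  x = 21: rhs = 15, matching y values: none (0 points).
  x = 22: rhs = 9, matching y values: 3, 20 (2 points).
Total affine count: 26.
Full point count |E(F_23)| = 26 + 1 = 27.
Hasse bound: |27 − (23+1)| = |3| = 3 ≤ 2√23 ≈ 9.5917 ✓.


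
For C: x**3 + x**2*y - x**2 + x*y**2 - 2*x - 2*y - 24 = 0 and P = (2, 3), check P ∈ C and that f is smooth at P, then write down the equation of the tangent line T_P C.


Tangent line at P: 27*x + 14*y - 96 = 0.

Step 1: f(2, 3) = 0, so P lies on C.
Step 2: partial derivatives
  f_x(x, y) = 3*x**2 + 2*x*y - 2*x + y**2 - 2, f_y(x, y) = x**2 + 2*x*y - 2.
  f_x(P) = 27, f_y(P) = 14 (gradient nonzero, so P is smooth).
Step 3: tangent line at P: 27·(x − 2) + 14·(y − 3) = 0.
Expanding: 27*x + 14*y - 96 = 0.


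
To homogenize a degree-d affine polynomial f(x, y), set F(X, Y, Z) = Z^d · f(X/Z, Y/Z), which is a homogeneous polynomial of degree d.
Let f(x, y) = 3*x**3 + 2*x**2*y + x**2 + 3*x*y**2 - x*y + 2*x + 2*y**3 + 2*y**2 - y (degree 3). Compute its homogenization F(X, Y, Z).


F(X, Y, Z) = 3*X**3 + 2*X**2*Y + X**2*Z + 3*X*Y**2 - X*Y*Z + 2*X*Z**2 + 2*Y**3 + 2*Y**2*Z - Y*Z**2

deg(f) = 3.
Substitute x = X/Z, y = Y/Z into f, then multiply by Z^3.
  monomial 3·x^3·y^0 ↦ 3·X^3·Y^0·Z^0.
  monomial 2·x^2·y^1 ↦ 2·X^2·Y^1·Z^0.
  monomial 1·x^2·y^0 ↦ 1·X^2·Y^0·Z^1.
  monomial 3·x^1·y^2 ↦ 3·X^1·Y^2·Z^0.
  monomial -1·x^1·y^1 ↦ -1·X^1·Y^1·Z^1.
  monomial 2·x^1·y^0 ↦ 2·X^1·Y^0·Z^2.
  monomial 2·x^0·y^3 ↦ 2·X^0·Y^3·Z^0.
  monomial 2·x^0·y^2 ↦ 2·X^0·Y^2·Z^1.
  monomial -1·x^0·y^1 ↦ -1·X^0·Y^1·Z^2.
Collecting: F(X, Y, Z) = 3*X**3 + 2*X**2*Y + X**2*Z + 3*X*Y**2 - X*Y*Z + 2*X*Z**2 + 2*Y**3 + 2*Y**2*Z - Y*Z**2.


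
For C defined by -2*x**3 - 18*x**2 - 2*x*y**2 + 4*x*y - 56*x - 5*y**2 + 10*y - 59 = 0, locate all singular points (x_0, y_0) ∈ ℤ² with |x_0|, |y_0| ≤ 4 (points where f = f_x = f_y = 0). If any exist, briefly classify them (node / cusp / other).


Singular points: {(-3, 1)}; classification: cusp.

Compute partial derivatives:
  f_x = -6*x**2 - 36*x - 2*y**2 + 4*y - 56.
  f_y = -4*x*y + 4*x - 10*y + 10.
Scan x_0 ∈ {−4, ..., 4}. For each x_0, f_y(x_0, y) is a polynomial in y; find its integer roots y ∈ {−4, ..., 4}, then test f_x and f at those candidates.
  x = -4: f_y(-4, y) = 6*y - 6; vanishes at y ∈ {1}. (-4, 1): f_x = -6 ≠ 0.
  x = -3: f_y(-3, y) = 2*y - 2; vanishes at y ∈ {1}. (-3, 1): f_x = 0, f = 0 — SINGULAR.
  x = -2: f_y(-2, y) = 2 - 2*y; vanishes at y ∈ {1}. (-2, 1): f_x = -6 ≠ 0.
  x = -1: f_y(-1, y) = 6 - 6*y; vanishes at y ∈ {1}. (-1, 1): f_x = -24 ≠ 0.
  x = 0: f_y(0, y) = 10 - 10*y; vanishes at y ∈ {1}. (0, 1): f_x = -54 ≠ 0.
  x = 1: f_y(1, y) = 14 - 14*y; vanishes at y ∈ {1}. (1, 1): f_x = -96 ≠ 0.
  x = 2: f_y(2, y) = 18 - 18*y; vanishes at y ∈ {1}. (2, 1): f_x = -150 ≠ 0.
  x = 3: f_y(3, y) = 22 - 22*y; vanishes at y ∈ {1}. (3, 1): f_x = -216 ≠ 0.
  x = 4: f_y(4, y) = 26 - 26*y; vanishes at y ∈ {1}. (4, 1): f_x = -294 ≠ 0.
Only singular point on the grid: (-3, 1).
Classify: substitute x = -3 + u, y = 1 + v and expand: f = -2*u**3 - 2*u*v**2 + v**2.
No constant or linear terms (consistent with a singular point). Quadratic part: v**2. Cubic part: -2*u**3 - 2*u*v**2.
The quadratic part v**2 is a perfect square, so there is a single (double) tangent line v = 0, i.e. y = 1. Restricting the cubic part to that line (v = 0) leaves -2*u**3 ≠ 0, so f is not divisible by v and the branch is v² ≈ 2*u**3 to lowest order — this is a cusp.
Classification: cusp.


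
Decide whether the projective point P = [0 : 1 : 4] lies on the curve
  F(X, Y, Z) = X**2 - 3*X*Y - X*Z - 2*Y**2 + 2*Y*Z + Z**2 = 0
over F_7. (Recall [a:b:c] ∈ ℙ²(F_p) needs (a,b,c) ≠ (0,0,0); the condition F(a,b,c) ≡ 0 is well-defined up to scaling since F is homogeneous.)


F(0,1,4) ≡ 1 (mod 7); P is NOT on the curve.

Evaluate F(0, 1, 4) term-by-term (mod 7).
  X**2 ↦ 1·0·1·1 = 0
  -3*X*Y ↦ -3·0·1·1 = 0
  -X*Z ↦ -1·0·1·4 = 0
  -2*Y**2 ↦ -2·1·1·1 = -2
  2*Y*Z ↦ 2·1·1·4 = 8
  Z**2 ↦ 1·1·1·16 = 16
Sum: F(0, 1, 4) = (0) + (0) + (0) + (-2) + (8) + (16) = 22.
Reducing mod 7: 22 ≡ 1 (mod 7).
Since F(a, b, c) ≡ 1 ≠ 0 (mod 7), P does NOT lie on the curve.


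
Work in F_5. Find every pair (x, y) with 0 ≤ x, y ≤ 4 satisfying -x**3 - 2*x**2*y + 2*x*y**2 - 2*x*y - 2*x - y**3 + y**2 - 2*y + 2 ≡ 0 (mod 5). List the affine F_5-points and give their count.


Affine F_5-points: {(0, 1), (1, 1), (2, 0), (2, 1), (2, 4), (4, 0)}; count = 6.

For each of the 25 pairs (x, y) ∈ F_5², evaluate f(x, y) mod 5. Record the zeros.
  x = 0: [0↦2, 1↦0, 2↦4, 3↦3, 4↦1]  zeros at y ∈ {1}
  x = 1: [0↦4, 1↦0, 2↦1, 3↦1, 4↦4]  zeros at y ∈ {1}
  x = 2: [0↦0, 1↦0, 2↦4, 3↦1, 4↦0]  zeros at y ∈ {0, 1, 4}
  x = 3: [0↦4, 1↦4, 2↦2, 3↦2, 4↦3]  zeros at y ∈ ∅
  x = 4: [0↦0, 1↦1, 2↦4, 3↦3, 4↦2]  zeros at y ∈ {0}
Collecting zeros: affine points = {(0, 1), (1, 1), (2, 0), (2, 1), (2, 4), (4, 0)}.
Total count |C(F_5)_aff| = 6.


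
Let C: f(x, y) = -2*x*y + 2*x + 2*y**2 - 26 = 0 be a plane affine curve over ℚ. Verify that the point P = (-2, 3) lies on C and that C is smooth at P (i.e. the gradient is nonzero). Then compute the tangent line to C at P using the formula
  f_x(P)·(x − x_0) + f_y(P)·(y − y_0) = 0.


Tangent line at P: -4*x + 16*y - 56 = 0.

Step 1: f(-2, 3) = 0, so P lies on C.
Step 2: partial derivatives
  f_x(x, y) = 2 - 2*y, f_y(x, y) = -2*x + 4*y.
  f_x(P) = -4, f_y(P) = 16 (gradient nonzero, so P is smooth).
Step 3: tangent line at P: -4·(x − -2) + 16·(y − 3) = 0.
Expanding: -4*x + 16*y - 56 = 0.


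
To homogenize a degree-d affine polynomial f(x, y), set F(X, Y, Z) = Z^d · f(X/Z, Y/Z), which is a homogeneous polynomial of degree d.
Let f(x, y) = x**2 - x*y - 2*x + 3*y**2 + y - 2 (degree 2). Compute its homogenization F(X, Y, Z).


F(X, Y, Z) = X**2 - X*Y - 2*X*Z + 3*Y**2 + Y*Z - 2*Z**2

deg(f) = 2.
Substitute x = X/Z, y = Y/Z into f, then multiply by Z^2.
  monomial 1·x^2·y^0 ↦ 1·X^2·Y^0·Z^0.
  monomial -1·x^1·y^1 ↦ -1·X^1·Y^1·Z^0.
  monomial -2·x^1·y^0 ↦ -2·X^1·Y^0·Z^1.
  monomial 3·x^0·y^2 ↦ 3·X^0·Y^2·Z^0.
  monomial 1·x^0·y^1 ↦ 1·X^0·Y^1·Z^1.
  monomial -2·x^0·y^0 ↦ -2·X^0·Y^0·Z^2.
Collecting: F(X, Y, Z) = X**2 - X*Y - 2*X*Z + 3*Y**2 + Y*Z - 2*Z**2.


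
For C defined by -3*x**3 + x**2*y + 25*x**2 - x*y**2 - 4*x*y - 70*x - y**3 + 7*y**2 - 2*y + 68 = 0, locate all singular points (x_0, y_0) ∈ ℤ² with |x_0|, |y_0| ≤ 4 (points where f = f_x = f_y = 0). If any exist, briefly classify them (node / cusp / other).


Singular points: {(3, 1)}; classification: node.

Compute partial derivatives:
  f_x = -9*x**2 + 2*x*y + 50*x - y**2 - 4*y - 70.
  f_y = x**2 - 2*x*y - 4*x - 3*y**2 + 14*y - 2.
Scan x_0 ∈ {−4, ..., 4}. For each x_0, f_y(x_0, y) is a polynomial in y; find its integer roots y ∈ {−4, ..., 4}, then test f_x and f at those candidates.
  x = -4: f_y(-4, y) = -3*y**2 + 22*y + 30; no integer root y with |y| ≤ 4.
  x = -3: f_y(-3, y) = -3*y**2 + 20*y + 19; no integer root y with |y| ≤ 4.
  x = -2: f_y(-2, y) = -3*y**2 + 18*y + 10; no integer root y with |y| ≤ 4.
  x = -1: f_y(-1, y) = -3*y**2 + 16*y + 3; no integer root y with |y| ≤ 4.
  x = 0: f_y(0, y) = -3*y**2 + 14*y - 2; no integer root y with |y| ≤ 4.
  x = 1: f_y(1, y) = -3*y**2 + 12*y - 5; no integer root y with |y| ≤ 4.
  x = 2: f_y(2, y) = -3*y**2 + 10*y - 6; no integer root y with |y| ≤ 4.
  x = 3: f_y(3, y) = -3*y**2 + 8*y - 5; vanishes at y ∈ {1}. (3, 1): f_x = 0, f = 0 — SINGULAR.
  x = 4: f_y(4, y) = -3*y**2 + 6*y - 2; no integer root y with |y| ≤ 4.
Only singular point on the grid: (3, 1).
Classify: substitute x = 3 + u, y = 1 + v and expand: f = -3*u**3 + u**2*v - u**2 - u*v**2 - v**3 + v**2.
No constant or linear terms (consistent with a singular point). Quadratic part: -u**2 + v**2. Cubic part: -3*u**3 + u**2*v - u*v**2 - v**3.
The quadratic part v**2 - u**2 = (v − u)(v + u) splits into two distinct linear factors, so there are two distinct tangent lines y − 1 = ±(x − 3) — this is a node (ordinary double point).
Classification: node.


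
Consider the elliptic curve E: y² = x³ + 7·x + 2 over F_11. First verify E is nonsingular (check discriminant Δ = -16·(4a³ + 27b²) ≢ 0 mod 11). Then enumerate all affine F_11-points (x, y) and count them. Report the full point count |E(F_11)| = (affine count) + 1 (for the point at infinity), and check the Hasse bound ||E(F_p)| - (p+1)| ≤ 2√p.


Affine points = {(7, 3), (7, 8), (8, 3), (8, 8), (10, 4), (10, 7)}; affine count = 6; |E(F_11)| = 7.

Discriminant check: Δ ∝ 4a³ + 27b² = 4·7³ + 27·2² = 4·343 + 27·4 ≡ 6 (mod 11). Nonzero ⇒ E is nonsingular.
For each x ∈ F_11, compute rhs = x³ + 7·x + 2 mod 11, then count y ∈ F_11 with y² ≡ rhs.
  x = 0: rhs = 2, matching y values: none (0 points).
  x = 1: rhs = 10, matching y values: none (0 points).
  x = 2: rhs = 2, matching y values: none (0 points).
  x = 3: rhs = 6, matching y values: none (0 points).
  x = 4: rhs = 6, matching y values: none (0 points).
  x = 5: rhs = 8, matching y values: none (0 points).
  x = 6: rhs = 7, matching y values: none (0 points).
  x = 7: rhs = 9, matching y values: 3, 8 (2 points).
  x = 8: rhs = 9, matching y values: 3, 8 (2 points).
  x = 9: rhs = 2, matching y values: none (0 points).
  x = 10: rhs = 5, matching y values: 4, 7 (2 points).
Total affine count: 6.
Full point count |E(F_11)| = 6 + 1 = 7.
Hasse bound: |7 − (11+1)| = |-5| = 5 ≤ 2√11 ≈ 6.6332 ✓.


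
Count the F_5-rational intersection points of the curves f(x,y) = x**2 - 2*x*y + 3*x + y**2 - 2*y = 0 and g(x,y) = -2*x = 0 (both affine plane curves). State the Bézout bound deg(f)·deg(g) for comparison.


Common zeros: {(0, 0), (0, 2)}; count = 2; Bézout bound = 2.

deg(f) = 2, deg(g) = 1, so Bézout bound = 2.
Scan x ∈ F_5. For each x, list the y ∈ F_5 with f(x, y) ≡ 0 and those with g(x, y) ≡ 0 (mod 5); the common zeros in that column are the intersection.
  x = 0: f ≡ 0 at y ∈ {0, 2}; g ≡ 0 at y ∈ {0, 1, 2, 3, 4}; common: {0, 2}.
  x = 1: f ≡ 0 at y ∈ {2}; g ≡ 0 at y ∈ ∅; common: ∅.
  x = 2: f ≡ 0 at y ∈ {0, 1}; g ≡ 0 at y ∈ ∅; common: ∅.
  x = 3: f ≡ 0 at y ∈ ∅; g ≡ 0 at y ∈ ∅; common: ∅.
  x = 4: f ≡ 0 at y ∈ ∅; g ≡ 0 at y ∈ ∅; common: ∅.
Collecting: common zeros = {(0, 0), (0, 2)}, so the count is 2.
Comparison with the Bézout bound: 2 ≤ 2 = deg(f)·deg(g), as expected for curves with no common component (the bound is attained).


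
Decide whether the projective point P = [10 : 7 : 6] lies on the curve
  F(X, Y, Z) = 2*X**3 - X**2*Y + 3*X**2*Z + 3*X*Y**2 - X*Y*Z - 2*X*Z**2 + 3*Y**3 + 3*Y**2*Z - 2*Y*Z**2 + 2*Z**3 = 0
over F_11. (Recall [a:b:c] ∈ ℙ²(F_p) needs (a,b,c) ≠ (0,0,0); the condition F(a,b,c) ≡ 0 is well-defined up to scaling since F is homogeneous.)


F(10,7,6) ≡ 0 (mod 11); P is on the curve.

Evaluate F(10, 7, 6) term-by-term (mod 11).
  2*X**3 ↦ 2·1000·1·1 = 2000
  -X**2*Y ↦ -1·100·7·1 = -700
  3*X**2*Z ↦ 3·100·1·6 = 1800
  3*X*Y**2 ↦ 3·10·49·1 = 1470
  -X*Y*Z ↦ -1·10·7·6 = -420
  -2*X*Z**2 ↦ -2·10·1·36 = -720
  3*Y**3 ↦ 3·1·343·1 = 1029
  3*Y**2*Z ↦ 3·1·49·6 = 882
  -2*Y*Z**2 ↦ -2·1·7·36 = -504
  2*Z**3 ↦ 2·1·1·216 = 432
Sum: F(10, 7, 6) = (2000) + (-700) + (1800) + (1470) + (-420) + (-720) + (1029) + (882) + (-504) + (432) = 5269.
Reducing mod 11: 5269 ≡ 0 (mod 11).
Since F(a, b, c) ≡ 0 (mod 11), P lies on the curve.


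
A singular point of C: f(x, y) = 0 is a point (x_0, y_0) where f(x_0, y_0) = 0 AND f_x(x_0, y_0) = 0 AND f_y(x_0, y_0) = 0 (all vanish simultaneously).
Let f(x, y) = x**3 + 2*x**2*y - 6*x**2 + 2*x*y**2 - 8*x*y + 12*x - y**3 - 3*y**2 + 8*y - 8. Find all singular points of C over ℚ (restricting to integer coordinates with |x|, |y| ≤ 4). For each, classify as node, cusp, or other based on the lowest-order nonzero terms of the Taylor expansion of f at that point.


Singular points: {(2, 0)}; classification: cusp.

Compute partial derivatives:
  f_x = 3*x**2 + 4*x*y - 12*x + 2*y**2 - 8*y + 12.
  f_y = 2*x**2 + 4*x*y - 8*x - 3*y**2 - 6*y + 8.
Scan x_0 ∈ {−4, ..., 4}. For each x_0, f_y(x_0, y) is a polynomial in y; find its integer roots y ∈ {−4, ..., 4}, then test f_x and f at those candidates.
  x = -4: f_y(-4, y) = -3*y**2 - 22*y + 72; no integer root y with |y| ≤ 4.
  x = -3: f_y(-3, y) = -3*y**2 - 18*y + 50; no integer root y with |y| ≤ 4.
  x = -2: f_y(-2, y) = -3*y**2 - 14*y + 32; no integer root y with |y| ≤ 4.
  x = -1: f_y(-1, y) = -3*y**2 - 10*y + 18; no integer root y with |y| ≤ 4.
  x = 0: f_y(0, y) = -3*y**2 - 6*y + 8; no integer root y with |y| ≤ 4.
  x = 1: f_y(1, y) = -3*y**2 - 2*y + 2; no integer root y with |y| ≤ 4.
  x = 2: f_y(2, y) = -3*y**2 + 2*y; vanishes at y ∈ {0}. (2, 0): f_x = 0, f = 0 — SINGULAR.
  x = 3: f_y(3, y) = -3*y**2 + 6*y + 2; no integer root y with |y| ≤ 4.
  x = 4: f_y(4, y) = -3*y**2 + 10*y + 8; vanishes at y ∈ {4}. (4, 4): f_x = 76 ≠ 0.
Only singular point on the grid: (2, 0).
Classify: substitute x = 2 + u, y = 0 + v and expand: f = u**3 + 2*u**2*v + 2*u*v**2 - v**3 + v**2.
No constant or linear terms (consistent with a singular point). Quadratic part: v**2. Cubic part: u**3 + 2*u**2*v + 2*u*v**2 - v**3.
The quadratic part v**2 is a perfect square, so there is a single (double) tangent line v = 0, i.e. y = 0. Restricting the cubic part to that line (v = 0) leaves u**3 ≠ 0, so f is not divisible by v and the branch is v² ≈ -u**3 to lowest order — this is a cusp.
Classification: cusp.


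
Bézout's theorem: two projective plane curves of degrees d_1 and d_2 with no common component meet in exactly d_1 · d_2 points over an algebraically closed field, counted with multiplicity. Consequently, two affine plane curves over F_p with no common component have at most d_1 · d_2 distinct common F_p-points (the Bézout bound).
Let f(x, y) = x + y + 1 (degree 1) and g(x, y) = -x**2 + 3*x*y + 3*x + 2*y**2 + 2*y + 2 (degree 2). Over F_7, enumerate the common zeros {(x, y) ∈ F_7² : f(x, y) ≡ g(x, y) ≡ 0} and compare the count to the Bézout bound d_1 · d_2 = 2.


Common zeros: ∅; count = 0; Bézout bound = 2.

deg(f) = 1, deg(g) = 2, so Bézout bound = 2.
Scan x ∈ F_7. For each x, list the y ∈ F_7 with f(x, y) ≡ 0 and those with g(x, y) ≡ 0 (mod 7); the common zeros in that column are the intersection.
  x = 0: f ≡ 0 at y ∈ {6}; g ≡ 0 at y ∈ {2, 4}; common: ∅.
  x = 1: f ≡ 0 at y ∈ {5}; g ≡ 0 at y ∈ {4}; common: ∅.
  x = 2: f ≡ 0 at y ∈ {4}; g ≡ 0 at y ∈ {1, 2}; common: ∅.
  x = 3: f ≡ 0 at y ∈ {3}; g ≡ 0 at y ∈ {6}; common: ∅.
  x = 4: f ≡ 0 at y ∈ {2}; g ≡ 0 at y ∈ {1, 6}; common: ∅.
  x = 5: f ≡ 0 at y ∈ {1}; g ≡ 0 at y ∈ ∅; common: ∅.
  x = 6: f ≡ 0 at y ∈ {0}; g ≡ 0 at y ∈ ∅; common: ∅.
Collecting: common zeros = ∅, so the count is 0.
Comparison with the Bézout bound: 0 ≤ 2 = deg(f)·deg(g), as expected for curves with no common component (the affine F_7-count falls short of the bound because intersections may lie at infinity, over extension fields, or carry multiplicity).


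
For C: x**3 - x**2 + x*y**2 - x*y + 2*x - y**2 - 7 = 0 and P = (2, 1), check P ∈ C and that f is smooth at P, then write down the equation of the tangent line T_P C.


Tangent line at P: 10*x - 20 = 0.

Step 1: f(2, 1) = 0, so P lies on C.
Step 2: partial derivatives
  f_x(x, y) = 3*x**2 - 2*x + y**2 - y + 2, f_y(x, y) = 2*x*y - x - 2*y.
  f_x(P) = 10, f_y(P) = 0 (gradient nonzero, so P is smooth).
Step 3: tangent line at P: 10·(x − 2) + 0·(y − 1) = 0.
Expanding: 10*x - 20 = 0.


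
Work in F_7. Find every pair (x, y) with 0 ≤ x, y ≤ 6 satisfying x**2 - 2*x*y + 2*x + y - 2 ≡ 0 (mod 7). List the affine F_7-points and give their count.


Affine F_7-points: {(0, 2), (1, 1), (2, 2), (3, 4), (5, 6), (6, 1)}; count = 6.

For each of the 49 pairs (x, y) ∈ F_7², evaluate f(x, y) mod 7. Record the zeros.
  x = 0: [0↦5, 1↦6, 2↦0, 3↦1, 4↦2, 5↦3, 6↦4]  zeros at y ∈ {2}
  x = 1: [0↦1, 1↦0, 2↦6, 3↦5, 4↦4, 5↦3, 6↦2]  zeros at y ∈ {1}
  x = 2: [0↦6, 1↦3, 2↦0, 3↦4, 4↦1, 5↦5, 6↦2]  zeros at y ∈ {2}
  x = 3: [0↦6, 1↦1, 2↦3, 3↦5, 4↦0, 5↦2, 6↦4]  zeros at y ∈ {4}
  x = 4: [0↦1, 1↦1, 2↦1, 3↦1, 4↦1, 5↦1, 6↦1]  zeros at y ∈ ∅
  x = 5: [0↦5, 1↦3, 2↦1, 3↦6, 4↦4, 5↦2, 6↦0]  zeros at y ∈ {6}
  x = 6: [0↦4, 1↦0, 2↦3, 3↦6, 4↦2, 5↦5, 6↦1]  zeros at y ∈ {1}
Collecting zeros: affine points = {(0, 2), (1, 1), (2, 2), (3, 4), (5, 6), (6, 1)}.
Total count |C(F_7)_aff| = 6.


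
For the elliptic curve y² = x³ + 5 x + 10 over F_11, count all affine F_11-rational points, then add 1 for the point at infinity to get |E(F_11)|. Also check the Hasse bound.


Affine points = {(1, 4), (1, 7), (6, 5), (6, 6), (7, 5), (7, 6), (8, 1), (8, 10), (9, 5), (9, 6), (10, 2), (10, 9)}; affine count = 12; |E(F_11)| = 13.

Discriminant check: Δ ∝ 4a³ + 27b² = 4·5³ + 27·10² = 4·125 + 27·100 ≡ 10 (mod 11). Nonzero ⇒ E is nonsingular.
For each x ∈ F_11, compute rhs = x³ + 5·x + 10 mod 11, then count y ∈ F_11 with y² ≡ rhs.
  x = 0: rhs = 10, matching y values: none (0 points).
  x = 1: rhs = 5, matching y values: 4, 7 (2 points).
  x = 2: rhs = 6, matching y values: none (0 points).
  x = 3: rhs = 8, matching y values: none (0 points).
  x = 4: rhs = 6, matching y values: none (0 points).
  x = 5: rhs = 6, matching y values: none (0 points).
  x = 6: rhs = 3, matching y values: 5, 6 (2 points).
  x = 7: rhs = 3, matching y values: 5, 6 (2 points).
  x = 8: rhs = 1, matching y values: 1, 10 (2 points).
  x = 9: rhs = 3, matching y values: 5, 6 (2 points).
  x = 10: rhs = 4, matching y values: 2, 9 (2 points).
Total affine count: 12.
Full point count |E(F_11)| = 12 + 1 = 13.
Hasse bound: |13 − (11+1)| = |1| = 1 ≤ 2√11 ≈ 6.6332 ✓.


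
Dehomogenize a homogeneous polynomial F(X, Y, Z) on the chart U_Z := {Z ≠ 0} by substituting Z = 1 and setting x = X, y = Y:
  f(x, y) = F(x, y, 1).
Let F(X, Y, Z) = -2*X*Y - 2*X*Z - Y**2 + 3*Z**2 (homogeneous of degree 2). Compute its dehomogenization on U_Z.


f(x, y) = -2*x*y - 2*x - y**2 + 3

On U_Z we set Z = 1. Each monomial c·X^i·Y^j·Z^k in F becomes c·x^i·y^j·1^k = c·x^i·y^j.
Substituting Z = 1: F(X, Y, 1) = -2*x*y - 2*x - y**2 + 3.
Note: deg(f) ≤ deg(F) = 2; strict inequality happens when F is divisible by Z (lost terms).


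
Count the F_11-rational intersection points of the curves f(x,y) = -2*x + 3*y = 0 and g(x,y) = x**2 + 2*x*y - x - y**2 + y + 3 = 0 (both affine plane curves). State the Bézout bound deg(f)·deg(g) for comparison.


Common zeros: ∅; count = 0; Bézout bound = 2.

deg(f) = 1, deg(g) = 2, so Bézout bound = 2.
Scan x ∈ F_11. For each x, list the y ∈ F_11 with f(x, y) ≡ 0 and those with g(x, y) ≡ 0 (mod 11); the common zeros in that column are the intersection.
  x = 0: f ≡ 0 at y ∈ {0}; g ≡ 0 at y ∈ ∅; common: ∅.
  x = 1: f ≡ 0 at y ∈ {8}; g ≡ 0 at y ∈ ∅; common: ∅.
  x = 2: f ≡ 0 at y ∈ {5}; g ≡ 0 at y ∈ {2, 3}; common: ∅.
  x = 3: f ≡ 0 at y ∈ {2}; g ≡ 0 at y ∈ ∅; common: ∅.
  x = 4: f ≡ 0 at y ∈ {10}; g ≡ 0 at y ∈ {3, 6}; common: ∅.
  x = 5: f ≡ 0 at y ∈ {7}; g ≡ 0 at y ∈ {1, 10}; common: ∅.
  x = 6: f ≡ 0 at y ∈ {4}; g ≡ 0 at y ∈ {0, 2}; common: ∅.
  x = 7: f ≡ 0 at y ∈ {1}; g ≡ 0 at y ∈ {6, 9}; common: ∅.
  x = 8: f ≡ 0 at y ∈ {9}; g ≡ 0 at y ∈ ∅; common: ∅.
  x = 9: f ≡ 0 at y ∈ {6}; g ≡ 0 at y ∈ {9, 10}; common: ∅.
  x = 10: f ≡ 0 at y ∈ {3}; g ≡ 0 at y ∈ ∅; common: ∅.
Collecting: common zeros = ∅, so the count is 0.
Comparison with the Bézout bound: 0 ≤ 2 = deg(f)·deg(g), as expected for curves with no common component (the affine F_11-count falls short of the bound because intersections may lie at infinity, over extension fields, or carry multiplicity).


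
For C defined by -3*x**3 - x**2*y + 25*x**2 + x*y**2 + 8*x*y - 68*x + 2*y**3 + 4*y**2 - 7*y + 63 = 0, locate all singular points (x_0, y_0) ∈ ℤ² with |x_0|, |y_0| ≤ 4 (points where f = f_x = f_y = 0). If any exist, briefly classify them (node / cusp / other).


Singular points: {(3, -1)}; classification: node.

Compute partial derivatives:
  f_x = -9*x**2 - 2*x*y + 50*x + y**2 + 8*y - 68.
  f_y = -x**2 + 2*x*y + 8*x + 6*y**2 + 8*y - 7.
Scan x_0 ∈ {−4, ..., 4}. For each x_0, f_y(x_0, y) is a polynomial in y; find its integer roots y ∈ {−4, ..., 4}, then test f_x and f at those candidates.
  x = -4: f_y(-4, y) = 6*y**2 - 55; no integer root y with |y| ≤ 4.
  x = -3: f_y(-3, y) = 6*y**2 + 2*y - 40; no integer root y with |y| ≤ 4.
  x = -2: f_y(-2, y) = 6*y**2 + 4*y - 27; no integer root y with |y| ≤ 4.
  x = -1: f_y(-1, y) = 6*y**2 + 6*y - 16; no integer root y with |y| ≤ 4.
  x = 0: f_y(0, y) = 6*y**2 + 8*y - 7; no integer root y with |y| ≤ 4.
  x = 1: f_y(1, y) = 6*y**2 + 10*y; vanishes at y ∈ {0}. (1, 0): f_x = -27 ≠ 0.
  x = 2: f_y(2, y) = 6*y**2 + 12*y + 5; no integer root y with |y| ≤ 4.
  x = 3: f_y(3, y) = 6*y**2 + 14*y + 8; vanishes at y ∈ {-1}. (3, -1): f_x = 0, f = 0 — SINGULAR.
  x = 4: f_y(4, y) = 6*y**2 + 16*y + 9; no integer root y with |y| ≤ 4.
Only singular point on the grid: (3, -1).
Classify: substitute x = 3 + u, y = -1 + v and expand: f = -3*u**3 - u**2*v - u**2 + u*v**2 + 2*v**3 + v**2.
No constant or linear terms (consistent with a singular point). Quadratic part: -u**2 + v**2. Cubic part: -3*u**3 - u**2*v + u*v**2 + 2*v**3.
The quadratic part v**2 - u**2 = (v − u)(v + u) splits into two distinct linear factors, so there are two distinct tangent lines y − -1 = ±(x − 3) — this is a node (ordinary double point).
Classification: node.


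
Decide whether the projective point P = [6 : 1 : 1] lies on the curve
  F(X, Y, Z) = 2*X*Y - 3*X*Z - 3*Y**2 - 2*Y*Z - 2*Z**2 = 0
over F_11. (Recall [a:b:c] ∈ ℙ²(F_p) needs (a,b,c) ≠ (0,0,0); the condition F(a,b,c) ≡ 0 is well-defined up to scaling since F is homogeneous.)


F(6,1,1) ≡ 9 (mod 11); P is NOT on the curve.

Evaluate F(6, 1, 1) term-by-term (mod 11).
  2*X*Y ↦ 2·6·1·1 = 12
  -3*X*Z ↦ -3·6·1·1 = -18
  -3*Y**2 ↦ -3·1·1·1 = -3
  -2*Y*Z ↦ -2·1·1·1 = -2
  -2*Z**2 ↦ -2·1·1·1 = -2
Sum: F(6, 1, 1) = (12) + (-18) + (-3) + (-2) + (-2) = -13.
Reducing mod 11: -13 ≡ 9 (mod 11).
Since F(a, b, c) ≡ 9 ≠ 0 (mod 11), P does NOT lie on the curve.


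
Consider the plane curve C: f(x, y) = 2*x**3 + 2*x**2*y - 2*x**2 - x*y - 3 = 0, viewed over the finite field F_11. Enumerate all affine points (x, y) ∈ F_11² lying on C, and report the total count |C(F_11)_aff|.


Affine F_11-points: {(1, 3), (2, 1), (3, 0), (4, 1), (5, 1), (7, 3), (8, 2), (9, 6), (10, 6)}; count = 9.

For each of the 121 pairs (x, y) ∈ F_11², evaluate f(x, y) mod 11. Record the zeros.
  x = 0: [0↦8, 1↦8, 2↦8, 3↦8, 4↦8, 5↦8, 6↦8, 7↦8, 8↦8, 9↦8, 10↦8]  zeros at y ∈ ∅
  x = 1: [0↦8, 1↦9, 2↦10, 3↦0, 4↦1, 5↦2, 6↦3, 7↦4, 8↦5, 9↦6, 10↦7]  zeros at y ∈ {3}
  x = 2: [0↦5, 1↦0, 2↦6, 3↦1, 4↦7, 5↦2, 6↦8, 7↦3, 8↦9, 9↦4, 10↦10]  zeros at y ∈ {1}
  x = 3: [0↦0, 1↦4, 2↦8, 3↦1, 4↦5, 5↦9, 6↦2, 7↦6, 8↦10, 9↦3, 10↦7]  zeros at y ∈ {0}
  x = 4: [0↦5, 1↦0, 2↦6, 3↦1, 4↦7, 5↦2, 6↦8, 7↦3, 8↦9, 9↦4, 10↦10]  zeros at y ∈ {1}
  x = 5: [0↦10, 1↦0, 2↦1, 3↦2, 4↦3, 5↦4, 6↦5, 7↦6, 8↦7, 9↦8, 10↦9]  zeros at y ∈ {1}
  x = 6: [0↦5, 1↦5, 2↦5, 3↦5, 4↦5, 5↦5, 6↦5, 7↦5, 8↦5, 9↦5, 10↦5]  zeros at y ∈ ∅
  x = 7: [0↦2, 1↦5, 2↦8, 3↦0, 4↦3, 5↦6, 6↦9, 7↦1, 8↦4, 9↦7, 10↦10]  zeros at y ∈ {3}
  x = 8: [0↦2, 1↦1, 2↦0, 3↦10, 4↦9, 5↦8, 6↦7, 7↦6, 8↦5, 9↦4, 10↦3]  zeros at y ∈ {2}
  x = 9: [0↦6, 1↦5, 2↦4, 3↦3, 4↦2, 5↦1, 6↦0, 7↦10, 8↦9, 9↦8, 10↦7]  zeros at y ∈ {6}
  x = 10: [0↦4, 1↦7, 2↦10, 3↦2, 4↦5, 5↦8, 6↦0, 7↦3, 8↦6, 9↦9, 10↦1]  zeros at y ∈ {6}
Collecting zeros: affine points = {(1, 3), (2, 1), (3, 0), (4, 1), (5, 1), (7, 3), (8, 2), (9, 6), (10, 6)}.
Total count |C(F_11)_aff| = 9.


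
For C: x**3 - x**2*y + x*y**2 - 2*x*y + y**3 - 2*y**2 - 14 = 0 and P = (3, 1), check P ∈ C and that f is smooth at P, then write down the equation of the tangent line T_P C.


Tangent line at P: 20*x - 10*y - 50 = 0.

Step 1: f(3, 1) = 0, so P lies on C.
Step 2: partial derivatives
  f_x(x, y) = 3*x**2 - 2*x*y + y**2 - 2*y, f_y(x, y) = -x**2 + 2*x*y - 2*x + 3*y**2 - 4*y.
  f_x(P) = 20, f_y(P) = -10 (gradient nonzero, so P is smooth).
Step 3: tangent line at P: 20·(x − 3) + -10·(y − 1) = 0.
Expanding: 20*x - 10*y - 50 = 0.


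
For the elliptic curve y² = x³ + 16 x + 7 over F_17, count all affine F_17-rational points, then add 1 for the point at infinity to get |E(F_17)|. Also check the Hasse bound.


Affine points = {(2, 8), (2, 9), (4, 4), (4, 13), (5, 5), (5, 12), (6, 8), (6, 9), (8, 1), (8, 16), (9, 8), (9, 9), (11, 1), (11, 16), (13, 7), (13, 10), (14, 0), (15, 1), (15, 16)}; affine count = 19; |E(F_17)| = 20.

Discriminant check: Δ ∝ 4a³ + 27b² = 4·16³ + 27·7² = 4·4096 + 27·49 ≡ 10 (mod 17). Nonzero ⇒ E is nonsingular.
For each x ∈ F_17, compute rhs = x³ + 16·x + 7 mod 17, then count y ∈ F_17 with y² ≡ rhs.
  x = 0: rhs = 7, matching y values: none (0 points).
  x = 1: rhs = 7, matching y values: none (0 points).
  x = 2: rhs = 13, matching y values: 8, 9 (2 points).
  x = 3: rhs = 14, matching y values: none (0 points).
  x = 4: rhs = 16, matching y values: 4, 13 (2 points).
  x = 5: rhs = 8, matching y values: 5, 12 (2 points).
  x = 6: rhs = 13, matching y values: 8, 9 (2 points).
  x = 7: rhs = 3, matching y values: none (0 points).
  x = 8: rhs = 1, matching y values: 1, 16 (2 points).
  x = 9: rhs = 13, matching y values: 8, 9 (2 points).
  x = 10: rhs = 11, matching y values: none (0 points).
  x = 11: rhs = 1, matching y values: 1, 16 (2 points).
  x = 12: rhs = 6, matching y values: none (0 points).
  x = 13: rhs = 15, matching y values: 7, 10 (2 points).
  x = 14: rhs = 0, matching y values: 0 (1 points).
  x = 15: rhs = 1, matching y values: 1, 16 (2 points).
  x = 16: rhs = 7, matching y values: none (0 points).
Total affine count: 19.
Full point count |E(F_17)| = 19 + 1 = 20.
Hasse bound: |20 − (17+1)| = |2| = 2 ≤ 2√17 ≈ 8.2462 ✓.
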